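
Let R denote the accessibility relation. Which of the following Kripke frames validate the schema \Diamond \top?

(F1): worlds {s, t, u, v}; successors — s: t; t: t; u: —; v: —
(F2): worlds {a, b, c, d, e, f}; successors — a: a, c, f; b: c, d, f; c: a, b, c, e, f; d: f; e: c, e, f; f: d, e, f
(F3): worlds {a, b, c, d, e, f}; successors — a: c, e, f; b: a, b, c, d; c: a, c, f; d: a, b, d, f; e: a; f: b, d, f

This is the axiom for seriality; its first-order frame correspondent is \forall x \exists y Rxy.
(F1): fails — world u has no successor.
(F2): satisfies the condition.
(F3): satisfies the condition.
Valid on: (F2), (F3).

(F2), (F3)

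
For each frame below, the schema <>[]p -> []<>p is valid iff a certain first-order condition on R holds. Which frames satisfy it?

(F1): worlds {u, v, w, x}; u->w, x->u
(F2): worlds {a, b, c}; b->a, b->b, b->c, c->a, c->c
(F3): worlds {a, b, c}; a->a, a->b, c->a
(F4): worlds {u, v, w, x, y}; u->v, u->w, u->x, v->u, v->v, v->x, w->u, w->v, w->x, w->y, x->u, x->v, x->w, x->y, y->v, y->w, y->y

Frame correspondent (Sahlqvist): forall x forall y forall z (Rxy & Rxz -> exists w (Ryw & Rzw)) — i.e. convergence.
(F1): fails — Ruw and Ruw but w and w have no common successor.
(F2): fails — Rbc and Rba but c and a have no common successor.
(F3): fails — Raa and Rab but a and b have no common successor.
(F4): holds.

(F4)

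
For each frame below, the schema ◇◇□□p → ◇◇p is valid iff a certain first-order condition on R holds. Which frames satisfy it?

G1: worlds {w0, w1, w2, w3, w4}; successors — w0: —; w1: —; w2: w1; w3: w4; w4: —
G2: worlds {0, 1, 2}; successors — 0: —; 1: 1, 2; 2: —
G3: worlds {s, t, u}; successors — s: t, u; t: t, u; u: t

G1, G3

The schema corresponds to a generalized confluence (Geach) condition: ∀x ∀y (xR²y → ∃w (yR²w ∧ xR²w)).
G1: satisfies the condition.
G2: fails — 1R²2 but no w with 2R²w and 1R²w.
G3: satisfies the condition.
Valid on: G1, G3.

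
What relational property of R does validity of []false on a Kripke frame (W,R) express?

This schema is the Ver axiom.
It corresponds to emptiness of R: forall x forall y ~Rxy.

emptiness of R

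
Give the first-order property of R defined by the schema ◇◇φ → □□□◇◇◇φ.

This is a Sahlqvist (Geach-type) schema ◇^2□^0φ → □^3◇^3φ.
Minimal-valuation argument: fix x; take any y with xR^2y and any z with xR^3z. Set V(φ) to the set of worlds R-reachable from y in exactly 0 steps. Then □^0φ holds at y, so the antecedent holds at x; validity forces ◇^3φ at z, giving a w with zR^3w and yR^0w.
First-order correspondent: ∀x ∀y ∀z ((xR²y ∧ xR³z) → ∃w (y = w ∧ zR³w)).

∀x ∀y ∀z ((xR²y ∧ xR³z) → ∃w (y = w ∧ zR³w))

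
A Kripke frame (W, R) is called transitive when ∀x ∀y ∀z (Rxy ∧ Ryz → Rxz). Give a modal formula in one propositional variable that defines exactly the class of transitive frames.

A defining formula is □r → □□r (the 4 axiom).
Suppose □r→□□r is valid. Take Rxy, Ryz and set V(r)={w : Rxw}. Then □r at x, so □□r at x, so □r at y, so r at z, i.e. Rxz.

□r → □□r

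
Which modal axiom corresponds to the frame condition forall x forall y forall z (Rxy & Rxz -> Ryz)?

A defining formula is ◇p → □◇p (the 5 axiom).
Suppose ◇p→□◇p is valid. Take Rxy, Rxz and set V(p)={y}. Then ◇p at x, so □◇p at x, so ◇p at z, so some w with Rzw has p; w=y, i.e. Rzy. By symmetry of the argument, Ryz.

◇p → □◇p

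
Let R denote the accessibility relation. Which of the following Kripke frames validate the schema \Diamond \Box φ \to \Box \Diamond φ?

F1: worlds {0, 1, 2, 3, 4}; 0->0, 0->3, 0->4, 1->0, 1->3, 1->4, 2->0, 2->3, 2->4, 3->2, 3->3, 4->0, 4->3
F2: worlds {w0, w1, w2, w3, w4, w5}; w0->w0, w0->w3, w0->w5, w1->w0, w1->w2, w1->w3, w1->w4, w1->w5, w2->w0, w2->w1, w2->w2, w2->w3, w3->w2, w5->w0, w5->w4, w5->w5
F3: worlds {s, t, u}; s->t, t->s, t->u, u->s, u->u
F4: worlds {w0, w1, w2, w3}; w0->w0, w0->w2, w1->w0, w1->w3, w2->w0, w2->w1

F1

The schema corresponds to convergence: \forall x \forall y \forall z (Rxy \wedge Rxz \to \exists w (Ryw \wedge Rzw)).
F1: holds.
F2: fails — Rw0w5 and Rw0w3 but w5 and w3 have no common successor.
F3: fails — Rts and Rtu but s and u have no common successor.
F4: fails — Rw1w0 and Rw1w3 but w0 and w3 have no common successor.
Valid on: F1.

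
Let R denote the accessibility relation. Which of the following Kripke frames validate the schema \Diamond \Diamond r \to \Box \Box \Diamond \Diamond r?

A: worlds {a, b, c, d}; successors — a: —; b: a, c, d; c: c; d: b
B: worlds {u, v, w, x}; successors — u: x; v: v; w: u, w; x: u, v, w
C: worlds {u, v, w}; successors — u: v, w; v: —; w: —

Frame correspondent (Sahlqvist): \forall x \forall y \forall z ((x R^2 y \wedge x R^2 z) \to \exists w (y = w \wedge z R^2 w)) — i.e. a generalized confluence (Geach) condition.
A: fails — bR²b, bR²c but no w with b=w and cR²w.
B: fails — uR²u, uR²v but no t with u=t and vR²t.
C: ✓.
Valid on: C.

C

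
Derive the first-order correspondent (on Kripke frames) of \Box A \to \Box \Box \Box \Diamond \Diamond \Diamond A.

\forall x \forall z (x R^3 z \to \exists w (xRw \wedge z R^3 w))

This is a Sahlqvist (Geach-type) schema ◇^0□^1A → □^3◇^3A.
First-order correspondent: \forall x \forall z (x R^3 z \to \exists w (xRw \wedge z R^3 w)).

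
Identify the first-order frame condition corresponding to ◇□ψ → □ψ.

The Euclidean property

This is frame-equivalent to ◇ψ → □◇ψ (substitute ¬ψ for ψ and contrapose).
Suppose ◇ψ→□◇ψ is valid. Take Rxy, Rxz and set V(ψ)={y}. Then ◇ψ at x, so □◇ψ at x, so ◇ψ at z, so some w with Rzw has ψ; w=y, i.e. Rzy. By symmetry of the argument, Ryz.
Conversely, on a frame with the Euclidean property the schema holds at every world under every valuation.
So the correspondent is the Euclidean property.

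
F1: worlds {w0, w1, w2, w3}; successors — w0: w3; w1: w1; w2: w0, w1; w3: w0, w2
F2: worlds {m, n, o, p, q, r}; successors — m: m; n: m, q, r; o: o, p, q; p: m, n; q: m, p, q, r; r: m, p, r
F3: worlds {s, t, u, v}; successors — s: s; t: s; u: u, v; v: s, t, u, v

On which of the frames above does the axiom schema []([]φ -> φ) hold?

none

Frame correspondent (Sahlqvist): forall x forall y (Rxy -> Ryy) — i.e. shift-reflexivity.
F1: fails — Rw3w2 but not Rw2w2.
F2: fails — Rop but not Rpp.
F3: fails — Rvt but not Rtt.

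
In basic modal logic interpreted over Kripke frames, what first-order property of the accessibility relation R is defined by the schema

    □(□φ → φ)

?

shift-reflexivity

Suppose □(□φ→φ) is valid. Take Rxy and set V(φ)={w : Ryw}. Then at y, □φ holds; since □(□φ→φ) at x, □φ→φ at y, so φ at y, i.e. Ryy.
Conversely, on a frame with shift-reflexivity the schema holds at every world under every valuation.
So the correspondent is shift-reflexivity.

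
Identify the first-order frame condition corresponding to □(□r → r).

shift-reflexivity: ∀x ∀y (Rxy → Ryy)

This schema is the T□ axiom.
Its frame correspondent is shift-reflexivity — ∀x ∀y (Rxy → Ryy).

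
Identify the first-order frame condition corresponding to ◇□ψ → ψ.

Equivalently (dual form): ψ → □◇ψ.
Suppose ψ→□◇ψ is valid. Take Rxy and set V(ψ)={x}. Then ψ at x, so □◇ψ at x, so ◇ψ at y, so some z with Ryz has ψ; z=x, i.e. Ryx.
Conversely, any frame satisfying ∀x ∀y (Rxy → Ryx) validates the schema.
So the correspondent is symmetry.

Symmetry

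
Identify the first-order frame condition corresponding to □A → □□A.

This is the 4 axiom.
It corresponds to transitivity: ∀x ∀y ∀z (Rxy ∧ Ryz → Rxz).

transitivity: ∀x ∀y ∀z (Rxy ∧ Ryz → Rxz)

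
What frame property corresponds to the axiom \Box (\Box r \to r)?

This schema is the T□ axiom.
Its frame correspondent is shift-reflexivity — \forall x \forall y (Rxy \to Ryy).

Shift-reflexivity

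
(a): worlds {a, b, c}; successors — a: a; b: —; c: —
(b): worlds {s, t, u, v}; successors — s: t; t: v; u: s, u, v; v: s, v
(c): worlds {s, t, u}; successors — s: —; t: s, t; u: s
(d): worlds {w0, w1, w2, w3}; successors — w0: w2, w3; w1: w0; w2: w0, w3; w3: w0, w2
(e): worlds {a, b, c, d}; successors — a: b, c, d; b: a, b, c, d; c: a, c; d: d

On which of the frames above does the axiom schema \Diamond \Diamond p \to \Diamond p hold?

This is the axiom for transitivity; its first-order frame correspondent is \forall x \forall y \forall z (Rxy \wedge Ryz \to Rxz).
(a): satisfies the condition.
(b): fails — Rtv and Rvs but not Rts.
(c): satisfies the condition.
(d): fails — Rw1w0 and Rw0w2 but not Rw1w2.
(e): fails — Rab and Rba but not Raa.
Valid on: (a), (c).

(a), (c)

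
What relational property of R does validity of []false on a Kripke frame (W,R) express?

□⊥ is valid iff no world has any successor (otherwise □⊥ fails at any world with one).
The converse is a direct semantic check.
Frame condition: forall x forall y ~Rxy.

emptiness of R: forall x forall y ~Rxy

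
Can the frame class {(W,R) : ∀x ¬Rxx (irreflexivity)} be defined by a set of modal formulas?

If a class were modally definable it would be closed under surjective bounded morphisms (Goldblatt–Thomason).
The 4-cycle (worlds w0,w1,w2,w3 with w0→w1→w2→w3→w0) is irreflexive, and the map sending every world to a single reflexive point • is a surjective bounded morphism (forth: every edge maps to (•,•); back: every world has a successor). So any modal formula valid on the 4-cycle is also valid on the reflexive point, which is not irreflexive.
So the class is not modally definable.

Not modally definable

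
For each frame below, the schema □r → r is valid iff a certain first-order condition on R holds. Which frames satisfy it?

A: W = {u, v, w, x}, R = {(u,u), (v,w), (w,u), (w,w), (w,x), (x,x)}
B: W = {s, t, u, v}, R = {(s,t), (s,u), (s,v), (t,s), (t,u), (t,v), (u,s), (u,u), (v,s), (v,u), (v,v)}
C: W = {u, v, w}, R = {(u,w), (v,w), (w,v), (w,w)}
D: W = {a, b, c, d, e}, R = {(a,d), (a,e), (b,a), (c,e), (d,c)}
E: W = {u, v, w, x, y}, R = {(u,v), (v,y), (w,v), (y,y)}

none

The schema corresponds to reflexivity: ∀x Rxx.
A: fails — world v does not see itself.
B: fails — world s does not see itself.
C: fails — world u does not see itself.
D: fails — world a does not see itself.
E: fails — world u does not see itself.
Valid on no frame.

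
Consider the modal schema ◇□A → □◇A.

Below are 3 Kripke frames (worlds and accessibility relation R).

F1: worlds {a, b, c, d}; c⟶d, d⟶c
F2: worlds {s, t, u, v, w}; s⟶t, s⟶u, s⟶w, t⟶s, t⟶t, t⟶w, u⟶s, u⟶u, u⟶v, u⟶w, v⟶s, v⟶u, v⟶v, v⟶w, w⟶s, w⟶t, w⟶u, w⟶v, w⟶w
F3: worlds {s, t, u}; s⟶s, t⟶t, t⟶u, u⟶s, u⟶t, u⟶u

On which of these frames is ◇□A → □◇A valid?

F1, F2

The schema corresponds to convergence: ∀x ∀y ∀z (Rxy ∧ Rxz → ∃w (Ryw ∧ Rzw)).
F1: condition met.
F2: condition met.
F3: fails — Rut and Rus but t and s have no common successor.
Valid on: F1, F2.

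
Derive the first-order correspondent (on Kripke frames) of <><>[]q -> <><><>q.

forall x forall y (x R^2 y -> exists w (yRw & x R^3 w))

This is a Sahlqvist (Geach-type) schema ◇^2□^1q → □^0◇^3q.
Minimal-valuation argument: fix x; take any y with xR^2y and any z with xR^0z. Set V(q) to the set of worlds R-reachable from y in exactly 1 step. Then □^1q holds at y, so the antecedent holds at x; validity forces ◇^3q at z, giving a w with zR^3w and yR^1w.
First-order correspondent: forall x forall y (x R^2 y -> exists w (yRw & x R^3 w)).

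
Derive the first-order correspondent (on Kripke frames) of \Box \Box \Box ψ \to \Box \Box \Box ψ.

\forall x \forall z (x R^3 z \to \exists w (x R^3 w \wedge z = w))

This is a Sahlqvist (Geach-type) schema ◇^0□^3ψ → □^3◇^0ψ.
First-order correspondent: \forall x \forall z (x R^3 z \to \exists w (x R^3 w \wedge z = w)).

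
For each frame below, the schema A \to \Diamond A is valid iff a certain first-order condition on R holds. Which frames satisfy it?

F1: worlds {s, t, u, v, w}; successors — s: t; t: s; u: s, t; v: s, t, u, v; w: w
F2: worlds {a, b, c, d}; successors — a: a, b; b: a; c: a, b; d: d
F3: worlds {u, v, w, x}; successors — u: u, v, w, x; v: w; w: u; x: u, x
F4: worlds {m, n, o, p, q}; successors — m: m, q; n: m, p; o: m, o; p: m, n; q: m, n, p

This is the axiom for reflexivity; its first-order frame correspondent is \forall x Rxx.
F1: fails — world s does not see itself.
F2: fails — world b does not see itself.
F3: fails — world v does not see itself.
F4: fails — world n does not see itself.
Valid on no frame.

none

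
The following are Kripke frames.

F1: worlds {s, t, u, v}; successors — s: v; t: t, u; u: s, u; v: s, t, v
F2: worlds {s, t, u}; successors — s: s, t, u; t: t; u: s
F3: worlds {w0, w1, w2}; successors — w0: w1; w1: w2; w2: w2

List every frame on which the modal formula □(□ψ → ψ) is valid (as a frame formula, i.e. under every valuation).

The schema corresponds to shift-reflexivity: ∀x ∀y (Rxy → Ryy).
F1: fails — Rus but not Rss.
F2: fails — Rsu but not Ruu.
F3: fails — Rw0w1 but not Rw1w1.

none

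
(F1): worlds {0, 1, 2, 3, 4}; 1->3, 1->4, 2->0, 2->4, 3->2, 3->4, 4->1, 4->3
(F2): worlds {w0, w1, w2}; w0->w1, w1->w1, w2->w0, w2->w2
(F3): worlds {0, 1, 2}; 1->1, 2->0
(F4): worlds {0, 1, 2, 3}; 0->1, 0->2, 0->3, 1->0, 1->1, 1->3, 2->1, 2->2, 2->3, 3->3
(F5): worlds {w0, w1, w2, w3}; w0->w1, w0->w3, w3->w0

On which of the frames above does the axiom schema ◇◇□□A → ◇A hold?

(F3), (F4)

This is the axiom for a generalized confluence (Geach) condition; its first-order frame correspondent is ∀x ∀y (xR²y → ∃w (yR²w ∧ xRw)).
(F1): fails — 3R²0 but no w with 0R²w and 3Rw.
(F2): fails — w2R²w0 but no w with w0R²w and w2Rw.
(F3): ✓.
(F4): ✓.
(F5): fails — w0R²w0 but no w with w0R²w and w0Rw.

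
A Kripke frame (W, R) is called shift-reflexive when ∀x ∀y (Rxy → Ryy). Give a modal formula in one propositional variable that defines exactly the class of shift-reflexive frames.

A defining formula is □(□r → r) (the T□ axiom).
Suppose □(□r→r) is valid. Take Rxy and set V(r)={w : Ryw}. Then at y, □r holds; since □(□r→r) at x, □r→r at y, so r at y, i.e. Ryy.

□(□r → r)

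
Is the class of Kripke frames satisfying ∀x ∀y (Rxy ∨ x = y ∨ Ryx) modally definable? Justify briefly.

Any modally definable frame class is closed under disjoint unions.
Take 4 disjoint single-world reflexive frames: each is trivially connected, but their disjoint union has 4 worlds with no edge between distinct components, so it is not connected.
So the class is not modally definable.

No — not modally definable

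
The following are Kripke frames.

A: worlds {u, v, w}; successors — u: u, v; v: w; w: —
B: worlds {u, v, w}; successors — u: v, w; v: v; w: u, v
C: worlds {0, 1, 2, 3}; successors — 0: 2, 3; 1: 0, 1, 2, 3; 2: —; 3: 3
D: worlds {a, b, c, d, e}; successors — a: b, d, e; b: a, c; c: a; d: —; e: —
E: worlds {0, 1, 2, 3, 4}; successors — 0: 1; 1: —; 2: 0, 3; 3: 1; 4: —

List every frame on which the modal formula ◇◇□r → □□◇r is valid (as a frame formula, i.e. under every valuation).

Frame correspondent (Sahlqvist): ∀x ∀y ∀z ((xR²y ∧ xR²z) → ∃w (yRw ∧ zRw)) — i.e. a generalized confluence (Geach) condition.
A: fails — uR²u, uR²v but no t with uRt and vRt.
B: holds.
C: fails — 1R²0, 1R²2 but no w with 0Rw and 2Rw.
D: fails — aR²a, aR²c but no w with aRw and cRw.
E: fails — 2R²1, 2R²1 but no w with 1Rw and 1Rw.
Valid on: B.

B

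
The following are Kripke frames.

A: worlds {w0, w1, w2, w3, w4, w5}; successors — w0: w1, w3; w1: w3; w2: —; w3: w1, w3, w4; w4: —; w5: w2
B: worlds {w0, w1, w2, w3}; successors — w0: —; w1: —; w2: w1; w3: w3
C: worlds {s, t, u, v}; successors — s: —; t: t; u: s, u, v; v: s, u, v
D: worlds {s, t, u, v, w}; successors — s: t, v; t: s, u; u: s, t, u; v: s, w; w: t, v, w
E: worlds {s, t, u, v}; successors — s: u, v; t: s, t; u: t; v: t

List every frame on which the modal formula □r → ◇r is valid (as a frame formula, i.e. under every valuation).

Frame correspondent (Sahlqvist): ∀x ∃y Rxy — i.e. seriality.
A: fails — world w2 has no successor.
B: fails — world w0 has no successor.
C: fails — world s has no successor.
D: satisfies the condition.
E: satisfies the condition.
Valid on: D, E.

D, E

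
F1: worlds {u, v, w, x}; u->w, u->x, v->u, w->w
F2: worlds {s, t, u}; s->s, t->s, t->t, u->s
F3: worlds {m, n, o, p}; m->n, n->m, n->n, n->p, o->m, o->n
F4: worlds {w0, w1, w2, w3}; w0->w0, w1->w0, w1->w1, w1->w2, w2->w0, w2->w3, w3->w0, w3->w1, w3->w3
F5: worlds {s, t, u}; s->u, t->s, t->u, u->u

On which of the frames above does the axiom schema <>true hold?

F2, F4, F5

Frame correspondent (Sahlqvist): forall x exists y Rxy — i.e. seriality.
F1: fails — world x has no successor.
F2: condition met.
F3: fails — world p has no successor.
F4: condition met.
F5: condition met.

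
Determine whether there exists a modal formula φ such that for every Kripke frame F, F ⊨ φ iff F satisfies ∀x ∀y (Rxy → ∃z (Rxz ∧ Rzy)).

Definable; □□q → □q defines it

This is a Sahlqvist condition; the C4 axiom □□q → □q defines it.
Suppose □□q→□q is valid. Take Rxy and set V(q)={w : xR²w}. Then □□q at x, so □q at x, so q at y, i.e. ∃z(Rxz∧Rzy).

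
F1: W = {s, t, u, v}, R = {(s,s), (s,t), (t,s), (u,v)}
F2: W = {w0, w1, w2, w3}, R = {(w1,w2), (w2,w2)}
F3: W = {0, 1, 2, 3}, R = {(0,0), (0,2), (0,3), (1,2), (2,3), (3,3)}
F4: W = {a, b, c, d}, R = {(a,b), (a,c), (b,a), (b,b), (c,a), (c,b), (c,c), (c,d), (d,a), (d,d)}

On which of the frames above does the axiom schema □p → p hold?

This is the axiom for reflexivity; its first-order frame correspondent is ∀x Rxx.
F1: fails — world t does not see itself.
F2: fails — world w0 does not see itself.
F3: fails — world 1 does not see itself.
F4: fails — world a does not see itself.

none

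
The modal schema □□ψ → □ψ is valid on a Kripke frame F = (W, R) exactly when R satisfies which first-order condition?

Suppose □□ψ→□ψ is valid. Take Rxy and set V(ψ)={w : xR²w}. Then □□ψ at x, so □ψ at x, so ψ at y, i.e. ∃z(Rxz∧Rzy).

density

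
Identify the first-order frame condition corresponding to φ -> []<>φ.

symmetry

Suppose φ→□◇φ is valid. Take Rxy and set V(φ)={x}. Then φ at x, so □◇φ at x, so ◇φ at y, so some z with Ryz has φ; z=x, i.e. Ryx.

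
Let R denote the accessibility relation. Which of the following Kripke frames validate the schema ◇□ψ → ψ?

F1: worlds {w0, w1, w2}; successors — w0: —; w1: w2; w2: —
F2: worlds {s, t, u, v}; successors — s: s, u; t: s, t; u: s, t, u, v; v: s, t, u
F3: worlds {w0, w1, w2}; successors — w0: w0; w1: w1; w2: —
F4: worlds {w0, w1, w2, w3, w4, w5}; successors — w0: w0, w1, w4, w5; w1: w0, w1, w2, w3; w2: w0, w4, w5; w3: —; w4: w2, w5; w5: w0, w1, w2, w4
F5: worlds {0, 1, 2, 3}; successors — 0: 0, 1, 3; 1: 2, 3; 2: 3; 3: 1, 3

Frame correspondent (Sahlqvist): ∀x ∀y (Rxy → Ryx) — i.e. symmetry.
F1: fails — Rw1w2 but not Rw2w1.
F2: fails — Rut but not Rtu.
F3: holds.
F4: fails — Rw1w2 but not Rw2w1.
F5: fails — R12 but not R21.

F3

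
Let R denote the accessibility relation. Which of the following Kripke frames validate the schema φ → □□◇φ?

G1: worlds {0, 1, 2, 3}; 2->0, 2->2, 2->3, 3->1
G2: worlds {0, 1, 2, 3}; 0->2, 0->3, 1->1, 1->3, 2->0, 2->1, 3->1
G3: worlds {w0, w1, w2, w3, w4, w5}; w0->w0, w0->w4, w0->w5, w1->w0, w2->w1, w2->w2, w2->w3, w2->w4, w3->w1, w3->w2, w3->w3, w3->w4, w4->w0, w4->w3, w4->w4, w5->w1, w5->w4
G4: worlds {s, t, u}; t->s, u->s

This is the axiom for a generalized confluence (Geach) condition; its first-order frame correspondent is ∀x ∀z (xR²z → ∃w (x = w ∧ zRw)).
G1: fails — 2R²0 but no w with 2=w and 0Rw.
G2: fails — 0R²0 but no w with 0=w and 0Rw.
G3: fails — w0R²w3 but no w with w0=w and w3Rw.
G4: condition met.
Valid on: G4.

G4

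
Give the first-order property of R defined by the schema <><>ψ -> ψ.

This is a Sahlqvist (Geach-type) schema ◇^2□^0ψ → □^0◇^0ψ.
First-order correspondent: forall x forall y (x R^2 y -> exists w (y = w & x = w)).

forall x forall y (x R^2 y -> exists w (y = w & x = w))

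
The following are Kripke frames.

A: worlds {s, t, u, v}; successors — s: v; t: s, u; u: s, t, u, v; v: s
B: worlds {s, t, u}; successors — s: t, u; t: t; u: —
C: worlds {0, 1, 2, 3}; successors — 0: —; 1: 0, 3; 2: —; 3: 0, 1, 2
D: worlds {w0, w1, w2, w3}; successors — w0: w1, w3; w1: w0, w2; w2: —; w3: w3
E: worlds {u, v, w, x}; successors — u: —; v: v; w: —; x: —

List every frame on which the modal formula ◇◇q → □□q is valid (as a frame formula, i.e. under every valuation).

The schema corresponds to a generalized confluence (Geach) condition: ∀x ∀y ∀z ((xR²y ∧ xR²z) → ∃w (y = w ∧ z = w)).
A: fails — tR²s, tR²t but s ≠ t.
B: holds.
C: fails — 1R²0, 1R²1 but 0 ≠ 1.
D: fails — w0R²w0, w0R²w2 but w0 ≠ w2.
E: holds.
Valid on: B, E.

B, E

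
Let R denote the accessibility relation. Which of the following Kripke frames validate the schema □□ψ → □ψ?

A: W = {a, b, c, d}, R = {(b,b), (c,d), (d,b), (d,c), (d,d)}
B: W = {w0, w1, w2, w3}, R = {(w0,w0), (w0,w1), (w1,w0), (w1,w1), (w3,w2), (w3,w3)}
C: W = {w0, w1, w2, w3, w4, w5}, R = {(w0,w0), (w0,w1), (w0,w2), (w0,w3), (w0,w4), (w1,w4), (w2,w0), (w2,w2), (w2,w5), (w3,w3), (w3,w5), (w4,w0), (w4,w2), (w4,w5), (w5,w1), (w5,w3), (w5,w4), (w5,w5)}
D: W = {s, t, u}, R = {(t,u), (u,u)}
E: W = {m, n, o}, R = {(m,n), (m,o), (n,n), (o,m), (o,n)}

Frame correspondent (Sahlqvist): ∀x ∀y (Rxy → ∃z (Rxz ∧ Rzy)) — i.e. density.
A: satisfies the condition.
B: satisfies the condition.
C: fails — Rw1w4 but no z with Rw1z and Rzw4.
D: satisfies the condition.
E: fails — Rom but no z with Roz and Rzm.
Valid on: A, B, D.

A, B, D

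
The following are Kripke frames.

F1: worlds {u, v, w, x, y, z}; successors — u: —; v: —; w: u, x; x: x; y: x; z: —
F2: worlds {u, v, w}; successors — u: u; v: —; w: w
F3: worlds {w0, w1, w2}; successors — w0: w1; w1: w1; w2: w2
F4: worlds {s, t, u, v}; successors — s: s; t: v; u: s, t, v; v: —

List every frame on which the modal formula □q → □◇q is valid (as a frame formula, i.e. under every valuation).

Frame correspondent (Sahlqvist): ∀x ∀z (xRz → ∃w (xRw ∧ zRw)) — i.e. a generalized confluence (Geach) condition.
F1: fails — wRu but no t with wRt and uRt.
F2: holds.
F3: holds.
F4: fails — tRv but no w with tRw and vRw.
Valid on: F2, F3.

F2, F3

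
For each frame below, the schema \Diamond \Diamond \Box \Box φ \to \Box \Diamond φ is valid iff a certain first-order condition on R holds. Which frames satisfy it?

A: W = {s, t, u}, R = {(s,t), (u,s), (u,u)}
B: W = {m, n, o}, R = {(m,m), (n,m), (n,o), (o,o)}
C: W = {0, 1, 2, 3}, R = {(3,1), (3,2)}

This is the axiom for a generalized confluence (Geach) condition; its first-order frame correspondent is \forall x \forall y \forall z ((x R^2 y \wedge xRz) \to \exists w (y R^2 w \wedge zRw)).
A: fails — uR²s, uRs but no w with sR²w and sRw.
B: fails — nR²m, nRo but no w with mR²w and oRw.
C: satisfies the condition.
Valid on: C.

C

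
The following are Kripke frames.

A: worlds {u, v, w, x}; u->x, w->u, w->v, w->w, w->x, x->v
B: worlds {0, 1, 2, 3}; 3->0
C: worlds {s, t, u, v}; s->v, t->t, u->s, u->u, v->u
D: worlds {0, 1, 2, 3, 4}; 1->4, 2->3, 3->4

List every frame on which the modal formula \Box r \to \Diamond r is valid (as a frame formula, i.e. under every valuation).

The schema corresponds to seriality: \forall x \exists y Rxy.
A: fails — world v has no successor.
B: fails — world 0 has no successor.
C: condition met.
D: fails — world 0 has no successor.

C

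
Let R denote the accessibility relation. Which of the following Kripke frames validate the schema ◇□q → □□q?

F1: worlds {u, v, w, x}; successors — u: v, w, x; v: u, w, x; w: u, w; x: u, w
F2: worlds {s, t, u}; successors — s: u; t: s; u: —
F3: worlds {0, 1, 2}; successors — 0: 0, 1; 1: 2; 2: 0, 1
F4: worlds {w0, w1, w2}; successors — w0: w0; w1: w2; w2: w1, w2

F2

Frame correspondent (Sahlqvist): ∀x ∀y ∀z ((xRy ∧ xR²z) → ∃w (yRw ∧ z = w)) — i.e. a generalized confluence (Geach) condition.
F1: fails — uRw, uR²x but no t with wRt and x=t.
F2: holds.
F3: fails — 0R0, 0R²2 but no w with 0Rw and 2=w.
F4: fails — w2Rw1, w2R²w1 but no w with w1Rw and w1=w.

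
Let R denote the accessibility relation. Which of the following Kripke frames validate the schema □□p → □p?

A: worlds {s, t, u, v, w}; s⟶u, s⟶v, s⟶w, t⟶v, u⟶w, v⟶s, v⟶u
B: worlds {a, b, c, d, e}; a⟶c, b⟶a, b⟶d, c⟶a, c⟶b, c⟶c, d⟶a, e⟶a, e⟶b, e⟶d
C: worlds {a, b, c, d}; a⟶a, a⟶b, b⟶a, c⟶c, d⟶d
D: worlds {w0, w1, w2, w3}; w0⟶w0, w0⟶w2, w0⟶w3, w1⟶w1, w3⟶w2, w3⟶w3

C, D

The schema corresponds to density: ∀x ∀y (Rxy → ∃z (Rxz ∧ Rzy)).
A: fails — Rtv but no z with Rtz and Rzv.
B: fails — Reb but no z with Rez and Rzb.
C: condition met.
D: condition met.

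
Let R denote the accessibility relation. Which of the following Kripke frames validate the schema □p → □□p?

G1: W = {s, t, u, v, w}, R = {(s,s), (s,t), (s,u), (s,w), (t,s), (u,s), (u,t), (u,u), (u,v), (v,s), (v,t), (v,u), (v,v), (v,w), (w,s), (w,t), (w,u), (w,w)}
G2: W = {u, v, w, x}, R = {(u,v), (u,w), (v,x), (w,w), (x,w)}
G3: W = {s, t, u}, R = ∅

The schema corresponds to transitivity: ∀x ∀y ∀z (Rxy ∧ Ryz → Rxz).
G1: fails — Ruv and Rvw but not Ruw.
G2: fails — Ruv and Rvx but not Rux.
G3: ✓.

G3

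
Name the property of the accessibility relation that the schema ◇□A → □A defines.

This schema is equivalent to the 5 axiom ◇A → □◇A.
It corresponds to the Euclidean property: ∀x ∀y ∀z (Rxy ∧ Rxz → Ryz).

The Euclidean property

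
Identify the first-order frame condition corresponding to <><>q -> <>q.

transitivity

This is frame-equivalent to □q → □□q (substitute ¬q for q and contrapose).
Suppose □q→□□q is valid. Take Rxy, Ryz and set V(q)={w : Rxw}. Then □q at x, so □□q at x, so □q at y, so q at z, i.e. Rxz.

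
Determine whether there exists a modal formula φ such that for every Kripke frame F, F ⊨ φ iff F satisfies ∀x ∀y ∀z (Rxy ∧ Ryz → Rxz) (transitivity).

This is a Sahlqvist condition; the 4 axiom □q → □□q defines it.
Suppose □q→□□q is valid. Take Rxy, Ryz and set V(q)={w : Rxw}. Then □q at x, so □□q at x, so □q at y, so q at z, i.e. Rxz.

Yes, by □q → □□q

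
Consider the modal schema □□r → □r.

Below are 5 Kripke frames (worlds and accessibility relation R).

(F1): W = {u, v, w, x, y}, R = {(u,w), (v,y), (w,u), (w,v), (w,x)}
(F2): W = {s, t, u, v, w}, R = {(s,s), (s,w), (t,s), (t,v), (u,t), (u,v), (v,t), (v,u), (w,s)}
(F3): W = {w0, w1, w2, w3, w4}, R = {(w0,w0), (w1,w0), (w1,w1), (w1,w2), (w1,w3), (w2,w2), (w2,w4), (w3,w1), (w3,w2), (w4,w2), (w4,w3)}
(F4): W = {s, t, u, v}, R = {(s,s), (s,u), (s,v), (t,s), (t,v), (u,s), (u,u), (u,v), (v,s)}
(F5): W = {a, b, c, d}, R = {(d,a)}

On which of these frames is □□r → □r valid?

This is the axiom for density; its first-order frame correspondent is ∀x ∀y (Rxy → ∃z (Rxz ∧ Rzy)).
(F1): fails — Rwu but no z with Rwz and Rzu.
(F2): fails — Rtv but no z with Rtz and Rzv.
(F3): fails — Rw4w3 but no z with Rw4z and Rzw3.
(F4): condition met.
(F5): fails — Rda but no z with Rdz and Rza.

(F4)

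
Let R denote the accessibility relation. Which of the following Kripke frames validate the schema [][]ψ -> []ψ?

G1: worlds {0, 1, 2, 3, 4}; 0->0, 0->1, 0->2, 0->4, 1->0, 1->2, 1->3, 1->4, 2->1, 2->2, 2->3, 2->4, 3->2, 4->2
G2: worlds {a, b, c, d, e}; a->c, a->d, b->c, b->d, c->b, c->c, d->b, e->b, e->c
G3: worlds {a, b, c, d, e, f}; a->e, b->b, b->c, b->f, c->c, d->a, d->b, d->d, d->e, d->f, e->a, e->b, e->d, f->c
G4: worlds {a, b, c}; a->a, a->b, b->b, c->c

G1, G4

This is the axiom for density; its first-order frame correspondent is forall x forall y (Rxy -> exists z (Rxz & Rzy)).
G1: satisfies the condition.
G2: fails — Rdb but no z with Rdz and Rzb.
G3: fails — Rae but no z with Raz and Rze.
G4: satisfies the condition.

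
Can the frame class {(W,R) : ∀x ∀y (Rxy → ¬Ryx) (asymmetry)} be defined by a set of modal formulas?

Any modally definable frame class is closed under surjective bounded morphisms.
The 3-cycle (worlds s,t,u with s→t→u→s) is asymmetric. Mapping every world to a single reflexive point • is a surjective bounded morphism, and the reflexive point is not asymmetric (R•• but asymmetry requires ¬R••).
Hence asymmetry is not modally definable.

No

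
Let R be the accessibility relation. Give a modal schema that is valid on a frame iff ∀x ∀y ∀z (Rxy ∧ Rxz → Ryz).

◇r → □◇r

The condition is the Euclidean property. The 5 schema ◇r → □◇r defines it.
Suppose ◇r→□◇r is valid. Take Rxy, Rxz and set V(r)={y}. Then ◇r at x, so □◇r at x, so ◇r at z, so some w with Rzw has r; w=y, i.e. Rzy. By symmetry of the argument, Ryz.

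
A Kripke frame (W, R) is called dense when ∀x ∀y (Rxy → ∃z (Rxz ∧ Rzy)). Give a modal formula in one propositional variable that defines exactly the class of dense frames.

□□r → □r

A defining formula is □□r → □r (the C4 axiom).
Suppose □□r→□r is valid. Take Rxy and set V(r)={w : xR²w}. Then □□r at x, so □r at x, so r at y, i.e. ∃z(Rxz∧Rzy).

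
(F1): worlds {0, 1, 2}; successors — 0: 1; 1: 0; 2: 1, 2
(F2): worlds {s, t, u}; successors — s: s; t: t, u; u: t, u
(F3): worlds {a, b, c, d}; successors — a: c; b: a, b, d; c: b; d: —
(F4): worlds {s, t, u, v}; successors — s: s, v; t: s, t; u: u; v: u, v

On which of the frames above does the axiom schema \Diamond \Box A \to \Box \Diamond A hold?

(F2), (F4)

Frame correspondent (Sahlqvist): \forall x \forall y \forall z (Rxy \wedge Rxz \to \exists w (Ryw \wedge Rzw)) — i.e. convergence.
(F1): fails — R22 and R21 but 2 and 1 have no common successor.
(F2): satisfies the condition.
(F3): fails — Rbb and Rba but b and a have no common successor.
(F4): satisfies the condition.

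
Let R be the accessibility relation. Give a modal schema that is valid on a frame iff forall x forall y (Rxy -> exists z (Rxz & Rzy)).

This is density; the standard corresponding axiom is C4: □□ψ → □ψ.
Suppose □□ψ→□ψ is valid. Take Rxy and set V(ψ)={w : xR²w}. Then □□ψ at x, so □ψ at x, so ψ at y, i.e. ∃z(Rxz∧Rzy).

□□ψ → □ψ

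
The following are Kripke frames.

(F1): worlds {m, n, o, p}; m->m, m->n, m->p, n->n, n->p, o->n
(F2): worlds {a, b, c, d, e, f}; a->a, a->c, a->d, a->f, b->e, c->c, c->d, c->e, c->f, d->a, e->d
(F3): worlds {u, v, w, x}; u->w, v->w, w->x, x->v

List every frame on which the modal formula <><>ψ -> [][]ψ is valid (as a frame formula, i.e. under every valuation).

(F3)

This is the axiom for a generalized confluence (Geach) condition; its first-order frame correspondent is forall x forall y forall z ((x R^2 y & x R^2 z) -> exists w (y = w & z = w)).
(F1): fails — mR²m, mR²n but m ≠ n.
(F2): fails — aR²a, aR²c but a ≠ c.
(F3): ✓.
Valid on: (F3).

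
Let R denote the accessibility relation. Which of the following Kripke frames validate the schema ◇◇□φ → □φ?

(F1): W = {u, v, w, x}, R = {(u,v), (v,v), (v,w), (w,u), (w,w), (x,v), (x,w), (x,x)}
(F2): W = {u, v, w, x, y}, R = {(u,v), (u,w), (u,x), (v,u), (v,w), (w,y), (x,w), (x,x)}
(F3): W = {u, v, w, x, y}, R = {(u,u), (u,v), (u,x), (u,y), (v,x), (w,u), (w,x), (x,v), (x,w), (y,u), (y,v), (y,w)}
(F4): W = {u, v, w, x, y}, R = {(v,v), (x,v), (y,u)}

Frame correspondent (Sahlqvist): ∀x ∀y ∀z ((xR²y ∧ xRz) → ∃w (yRw ∧ z = w)) — i.e. a generalized confluence (Geach) condition.
(F1): fails — uR²w, uRv but no t with wRt and v=t.
(F2): fails — uR²w, uRv but no t with wRt and v=t.
(F3): fails — uR²v, uRu but no t with vRt and u=t.
(F4): satisfies the condition.

(F4)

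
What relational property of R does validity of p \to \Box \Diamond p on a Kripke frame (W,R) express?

Symmetry

This schema is the B axiom.
Its frame correspondent is symmetry — \forall x \forall y (Rxy \to Ryx).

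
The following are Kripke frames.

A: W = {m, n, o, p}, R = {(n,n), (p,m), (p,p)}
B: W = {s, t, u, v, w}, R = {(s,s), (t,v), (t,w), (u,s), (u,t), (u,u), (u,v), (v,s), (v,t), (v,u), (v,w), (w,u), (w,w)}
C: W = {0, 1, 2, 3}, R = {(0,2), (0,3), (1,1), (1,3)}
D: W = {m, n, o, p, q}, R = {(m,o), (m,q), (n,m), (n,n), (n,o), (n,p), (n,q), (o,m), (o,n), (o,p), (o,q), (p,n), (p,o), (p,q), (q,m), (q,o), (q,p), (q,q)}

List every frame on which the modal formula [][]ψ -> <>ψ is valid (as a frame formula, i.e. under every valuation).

B, D

The schema corresponds to a generalized confluence (Geach) condition: forall x exists w (x R^2 w & xRw).
A: fails — at m but no w with mR²w and mRw.
B: condition met.
C: fails — at 0 but no w with 0R²w and 0Rw.
D: condition met.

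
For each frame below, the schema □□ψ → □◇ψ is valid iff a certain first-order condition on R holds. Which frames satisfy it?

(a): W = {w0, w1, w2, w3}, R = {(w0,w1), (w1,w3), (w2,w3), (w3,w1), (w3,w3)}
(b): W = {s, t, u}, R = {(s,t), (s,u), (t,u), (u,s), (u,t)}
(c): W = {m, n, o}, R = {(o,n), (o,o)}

The schema corresponds to a generalized confluence (Geach) condition: ∀x ∀z (xRz → ∃w (xR²w ∧ zRw)).
(a): holds.
(b): holds.
(c): fails — oRn but no w with oR²w and nRw.

(a), (b)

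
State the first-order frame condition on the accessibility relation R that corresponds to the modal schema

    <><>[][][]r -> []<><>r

This is a Sahlqvist (Geach-type) schema ◇^2□^3r → □^1◇^2r.
Minimal-valuation argument: fix x; take any y with xR^2y and any z with xR^1z. Set V(r) to the set of worlds R-reachable from y in exactly 3 steps. Then □^3r holds at y, so the antecedent holds at x; validity forces ◇^2r at z, giving a w with zR^2w and yR^3w.
First-order correspondent: forall x forall y forall z ((x R^2 y & xRz) -> exists w (y R^3 w & z R^2 w)).

forall x forall y forall z ((x R^2 y & xRz) -> exists w (y R^3 w & z R^2 w))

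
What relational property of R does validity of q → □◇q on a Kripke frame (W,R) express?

Symmetry

Suppose q→□◇q is valid. Take Rxy and set V(q)={x}. Then q at x, so □◇q at x, so ◇q at y, so some z with Ryz has q; z=x, i.e. Ryx.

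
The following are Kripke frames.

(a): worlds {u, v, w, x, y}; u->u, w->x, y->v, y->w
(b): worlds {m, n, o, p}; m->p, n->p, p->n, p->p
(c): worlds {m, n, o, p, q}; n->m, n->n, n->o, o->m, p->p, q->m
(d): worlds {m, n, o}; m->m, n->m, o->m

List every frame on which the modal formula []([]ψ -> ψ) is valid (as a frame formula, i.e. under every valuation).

(d)

Frame correspondent (Sahlqvist): forall x forall y (Rxy -> Ryy) — i.e. shift-reflexivity.
(a): fails — Ryw but not Rww.
(b): fails — Rpn but not Rnn.
(c): fails — Rom but not Rmm.
(d): satisfies the condition.
Valid on: (d).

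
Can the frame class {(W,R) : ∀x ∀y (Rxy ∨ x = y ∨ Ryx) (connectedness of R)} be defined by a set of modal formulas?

Any modally definable frame class is closed under disjoint unions.
Take 3 disjoint single-world reflexive frames: each is trivially connected, but their disjoint union has 3 worlds with no edge between distinct components, so it is not connected.
So no modal formula (or set of formulas) defines exactly the connected frames.

No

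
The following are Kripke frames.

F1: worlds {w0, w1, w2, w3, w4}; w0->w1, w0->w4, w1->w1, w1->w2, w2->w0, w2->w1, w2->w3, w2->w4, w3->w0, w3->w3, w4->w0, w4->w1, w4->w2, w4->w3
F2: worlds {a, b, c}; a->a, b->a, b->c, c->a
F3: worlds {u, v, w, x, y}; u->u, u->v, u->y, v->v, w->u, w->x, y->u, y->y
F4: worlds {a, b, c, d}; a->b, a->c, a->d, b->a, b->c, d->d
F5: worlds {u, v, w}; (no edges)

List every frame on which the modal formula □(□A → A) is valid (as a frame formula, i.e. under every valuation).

F5

Frame correspondent (Sahlqvist): ∀x ∀y (Rxy → Ryy) — i.e. shift-reflexivity.
F1: fails — Rw1w2 but not Rw2w2.
F2: fails — Rbc but not Rcc.
F3: fails — Rwx but not Rxx.
F4: fails — Rbc but not Rcc.
F5: ✓.
Valid on: F5.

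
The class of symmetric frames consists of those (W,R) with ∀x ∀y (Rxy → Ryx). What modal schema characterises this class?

The condition is symmetry. The B schema p → □◇p defines it.

p → □◇p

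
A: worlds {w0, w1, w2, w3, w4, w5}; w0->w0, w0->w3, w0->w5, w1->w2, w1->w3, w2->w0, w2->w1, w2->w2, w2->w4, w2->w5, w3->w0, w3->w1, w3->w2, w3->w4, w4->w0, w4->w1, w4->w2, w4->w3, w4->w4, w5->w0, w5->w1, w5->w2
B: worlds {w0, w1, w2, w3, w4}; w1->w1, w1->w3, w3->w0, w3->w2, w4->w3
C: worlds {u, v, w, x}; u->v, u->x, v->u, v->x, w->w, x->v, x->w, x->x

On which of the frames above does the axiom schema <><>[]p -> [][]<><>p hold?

The schema corresponds to a generalized confluence (Geach) condition: forall x forall y forall z ((x R^2 y & x R^2 z) -> exists w (yRw & z R^2 w)).
A: holds.
B: fails — w1R²w0, w1R²w0 but no w with w0Rw and w0R²w.
C: fails — uR²u, uR²w but no t with uRt and wR²t.
Valid on: A.

A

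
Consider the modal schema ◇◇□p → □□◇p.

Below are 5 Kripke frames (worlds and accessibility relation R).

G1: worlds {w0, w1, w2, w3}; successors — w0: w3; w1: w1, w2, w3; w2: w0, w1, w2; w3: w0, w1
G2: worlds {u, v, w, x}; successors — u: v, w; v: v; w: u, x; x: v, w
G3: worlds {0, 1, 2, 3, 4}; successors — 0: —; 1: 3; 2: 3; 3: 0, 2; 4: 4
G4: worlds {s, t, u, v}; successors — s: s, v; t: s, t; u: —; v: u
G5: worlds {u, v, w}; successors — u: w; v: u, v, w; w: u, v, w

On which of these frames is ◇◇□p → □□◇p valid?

This is the axiom for a generalized confluence (Geach) condition; its first-order frame correspondent is ∀x ∀y ∀z ((xR²y ∧ xR²z) → ∃w (yRw ∧ zRw)).
G1: fails — w1R²w0, w1R²w2 but no w with w0Rw and w2Rw.
G2: fails — wR²v, wR²w but no t with vRt and wRt.
G3: fails — 1R²0, 1R²0 but no w with 0Rw and 0Rw.
G4: fails — sR²s, sR²u but no w with sRw and uRw.
G5: condition met.
Valid on: G5.

G5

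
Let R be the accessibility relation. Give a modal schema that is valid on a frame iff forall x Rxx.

□r → r

A defining formula is □r → r (the T axiom).
Suppose □r→r is valid. At any x set V(r)={w : Rxw}. Then □r holds at x, so r holds at x, i.e. Rxx.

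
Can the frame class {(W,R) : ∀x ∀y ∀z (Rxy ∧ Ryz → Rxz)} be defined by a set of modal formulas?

Definable; □q → □□q defines it

This is a Sahlqvist condition; the 4 axiom □q → □□q defines it.
Suppose □q→□□q is valid. Take Rxy, Ryz and set V(q)={w : Rxw}. Then □q at x, so □□q at x, so □q at y, so q at z, i.e. Rxz.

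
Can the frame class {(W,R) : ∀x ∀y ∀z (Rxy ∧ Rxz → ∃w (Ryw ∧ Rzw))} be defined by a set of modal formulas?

Definable; ◇□q → □◇q defines it

This is a Sahlqvist condition; the .2 axiom ◇□q → □◇q defines it.
Suppose ◇□q→□◇q is valid. Take Rxy, Rxz and set V(q)={w : Ryw}. Then □q at y so ◇□q at x, so □◇q at x, so ◇q at z, giving w with Rzw and Ryw.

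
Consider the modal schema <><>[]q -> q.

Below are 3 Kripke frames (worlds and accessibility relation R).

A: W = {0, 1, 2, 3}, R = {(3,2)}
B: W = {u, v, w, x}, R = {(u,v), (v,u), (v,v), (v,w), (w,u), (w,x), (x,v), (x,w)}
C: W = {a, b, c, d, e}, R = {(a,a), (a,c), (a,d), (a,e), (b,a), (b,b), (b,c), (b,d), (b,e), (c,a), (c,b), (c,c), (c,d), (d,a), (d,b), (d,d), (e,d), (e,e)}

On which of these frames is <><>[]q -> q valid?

A

Frame correspondent (Sahlqvist): forall x forall y (x R^2 y -> exists w (yRw & x = w)) — i.e. a generalized confluence (Geach) condition.
A: holds.
B: fails — uR²u but no t with uRt and u=t.
C: fails — aR²e but no w with eRw and a=w.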